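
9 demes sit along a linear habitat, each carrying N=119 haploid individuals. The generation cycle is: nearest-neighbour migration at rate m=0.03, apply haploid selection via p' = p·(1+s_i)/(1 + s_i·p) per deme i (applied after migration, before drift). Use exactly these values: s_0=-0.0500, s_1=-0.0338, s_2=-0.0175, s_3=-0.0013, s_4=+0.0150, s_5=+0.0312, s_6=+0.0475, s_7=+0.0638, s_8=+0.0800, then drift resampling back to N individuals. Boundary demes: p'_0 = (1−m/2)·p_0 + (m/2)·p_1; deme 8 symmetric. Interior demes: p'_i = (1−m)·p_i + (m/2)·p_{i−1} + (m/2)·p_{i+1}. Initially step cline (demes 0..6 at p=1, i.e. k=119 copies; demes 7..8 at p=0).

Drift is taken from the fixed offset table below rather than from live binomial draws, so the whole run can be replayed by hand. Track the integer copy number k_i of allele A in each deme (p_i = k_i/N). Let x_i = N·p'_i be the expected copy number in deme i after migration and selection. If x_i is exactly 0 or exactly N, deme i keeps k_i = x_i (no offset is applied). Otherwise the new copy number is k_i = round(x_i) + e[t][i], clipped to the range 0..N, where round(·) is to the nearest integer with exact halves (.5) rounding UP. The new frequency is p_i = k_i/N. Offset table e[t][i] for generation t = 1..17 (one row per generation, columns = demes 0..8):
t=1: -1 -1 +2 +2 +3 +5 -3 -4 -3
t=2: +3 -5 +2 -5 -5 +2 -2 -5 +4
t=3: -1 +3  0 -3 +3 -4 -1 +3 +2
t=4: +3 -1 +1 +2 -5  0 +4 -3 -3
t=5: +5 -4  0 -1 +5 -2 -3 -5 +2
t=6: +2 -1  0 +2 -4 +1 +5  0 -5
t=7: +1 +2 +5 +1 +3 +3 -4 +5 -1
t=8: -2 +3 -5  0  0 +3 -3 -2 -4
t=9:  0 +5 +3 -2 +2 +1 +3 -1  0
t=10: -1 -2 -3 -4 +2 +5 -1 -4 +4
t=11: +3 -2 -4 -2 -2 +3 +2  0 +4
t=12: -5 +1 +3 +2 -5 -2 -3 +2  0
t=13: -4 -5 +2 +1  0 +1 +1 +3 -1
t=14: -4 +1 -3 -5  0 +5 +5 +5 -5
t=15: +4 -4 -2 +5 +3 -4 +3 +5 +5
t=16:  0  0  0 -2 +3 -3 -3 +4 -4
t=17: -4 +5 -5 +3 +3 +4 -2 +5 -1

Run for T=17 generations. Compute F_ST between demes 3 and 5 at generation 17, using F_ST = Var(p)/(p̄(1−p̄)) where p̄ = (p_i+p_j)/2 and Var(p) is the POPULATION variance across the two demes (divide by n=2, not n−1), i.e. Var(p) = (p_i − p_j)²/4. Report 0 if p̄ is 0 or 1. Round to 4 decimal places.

0.0006

t=0: k=[119 119 119 119 119 119 119 0 0]
t=1: x=[119.0000 119.0000 119.0000 119.0000 119.0000 119.0000 117.2948 1.8971 0.0000] k=[119 119 119 119 119 119 114 0 0]
t=2: x=[119.0000 119.0000 119.0000 119.0000 119.0000 118.9273 112.6498 1.8174 0.0000] k=[119 119 119 119 119 119 111 0 0]
t=3: x=[119.0000 119.0000 119.0000 119.0000 119.0000 118.8836 109.8546 1.7696 0.0000] k=[119 119 119 119 119 115 109 5 0]
t=4: x=[119.0000 119.0000 119.0000 119.0000 118.9409 115.0879 108.0021 6.8748 0.0810] k=[119 119 119 119 114 115 112 4 0]
t=5: x=[119.0000 119.0000 119.0000 118.9249 114.1596 115.0588 110.7870 5.8971 0.0648] k=[119 119 119 118 119 113 108 1 2]
t=6: x=[119.0000 119.0000 118.9847 118.0287 118.8966 113.1872 106.9808 2.7832 2.1409] k=[119 119 119 119 115 114 112 3 0]
t=7: x=[119.0000 119.0000 119.0000 118.9399 115.1015 114.1305 110.7582 4.8709 0.0486] k=[119 119 119 119 118 117 107 10 0]
t=8: x=[119.0000 119.0000 119.0000 118.9850 118.0147 116.9285 106.2336 11.9538 0.1620] k=[119 119 119 119 118 119 103 10 0]
t=9: x=[119.0000 119.0000 119.0000 118.9850 118.0442 118.7527 102.5151 11.8907 0.1620] k=[119 119 119 117 119 119 106 11 0]
t=10: x=[119.0000 119.0000 118.9695 117.0575 118.9704 118.8109 105.3412 12.9570 0.1782] k=[119 119 116 113 119 119 104 9 4]
t=11: x=[119.0000 118.9534 115.9479 113.1277 118.9113 118.7818 103.4385 10.9496 4.3890] k=[119 117 112 111 117 119 105 11 8]
t=12: x=[118.9684 116.8847 111.9437 111.0954 116.9699 118.7672 104.4047 13.0673 8.6419] k=[114 118 115 113 112 117 101 15 9]
t=13: x=[113.8113 117.8567 114.9464 113.0076 112.1863 116.7537 100.6809 17.0852 9.7576] k=[110 113 117 114 112 118 102 20 9]
t=14: x=[109.6109 112.8165 116.8582 114.0088 112.2159 117.7098 101.7072 22.1587 9.8376] k=[106 114 114 109 112 119 107 27 5]
t=15: x=[105.5189 113.7089 113.8385 109.1082 112.1567 118.7236 106.5084 29.2116 5.7358] k=[110 110 112 114 115 115 110 34 11]
t=16: x=[109.5639 109.7406 111.8828 113.9787 115.0424 115.0442 109.3544 36.3371 12.1599] k=[110 110 112 112 118 112 106 40 8]
t=17: x=[109.5639 109.7406 111.8523 112.0815 117.8373 112.1997 105.6597 42.1785 9.1065] k=[106 115 107 115 119 116 104 47 8]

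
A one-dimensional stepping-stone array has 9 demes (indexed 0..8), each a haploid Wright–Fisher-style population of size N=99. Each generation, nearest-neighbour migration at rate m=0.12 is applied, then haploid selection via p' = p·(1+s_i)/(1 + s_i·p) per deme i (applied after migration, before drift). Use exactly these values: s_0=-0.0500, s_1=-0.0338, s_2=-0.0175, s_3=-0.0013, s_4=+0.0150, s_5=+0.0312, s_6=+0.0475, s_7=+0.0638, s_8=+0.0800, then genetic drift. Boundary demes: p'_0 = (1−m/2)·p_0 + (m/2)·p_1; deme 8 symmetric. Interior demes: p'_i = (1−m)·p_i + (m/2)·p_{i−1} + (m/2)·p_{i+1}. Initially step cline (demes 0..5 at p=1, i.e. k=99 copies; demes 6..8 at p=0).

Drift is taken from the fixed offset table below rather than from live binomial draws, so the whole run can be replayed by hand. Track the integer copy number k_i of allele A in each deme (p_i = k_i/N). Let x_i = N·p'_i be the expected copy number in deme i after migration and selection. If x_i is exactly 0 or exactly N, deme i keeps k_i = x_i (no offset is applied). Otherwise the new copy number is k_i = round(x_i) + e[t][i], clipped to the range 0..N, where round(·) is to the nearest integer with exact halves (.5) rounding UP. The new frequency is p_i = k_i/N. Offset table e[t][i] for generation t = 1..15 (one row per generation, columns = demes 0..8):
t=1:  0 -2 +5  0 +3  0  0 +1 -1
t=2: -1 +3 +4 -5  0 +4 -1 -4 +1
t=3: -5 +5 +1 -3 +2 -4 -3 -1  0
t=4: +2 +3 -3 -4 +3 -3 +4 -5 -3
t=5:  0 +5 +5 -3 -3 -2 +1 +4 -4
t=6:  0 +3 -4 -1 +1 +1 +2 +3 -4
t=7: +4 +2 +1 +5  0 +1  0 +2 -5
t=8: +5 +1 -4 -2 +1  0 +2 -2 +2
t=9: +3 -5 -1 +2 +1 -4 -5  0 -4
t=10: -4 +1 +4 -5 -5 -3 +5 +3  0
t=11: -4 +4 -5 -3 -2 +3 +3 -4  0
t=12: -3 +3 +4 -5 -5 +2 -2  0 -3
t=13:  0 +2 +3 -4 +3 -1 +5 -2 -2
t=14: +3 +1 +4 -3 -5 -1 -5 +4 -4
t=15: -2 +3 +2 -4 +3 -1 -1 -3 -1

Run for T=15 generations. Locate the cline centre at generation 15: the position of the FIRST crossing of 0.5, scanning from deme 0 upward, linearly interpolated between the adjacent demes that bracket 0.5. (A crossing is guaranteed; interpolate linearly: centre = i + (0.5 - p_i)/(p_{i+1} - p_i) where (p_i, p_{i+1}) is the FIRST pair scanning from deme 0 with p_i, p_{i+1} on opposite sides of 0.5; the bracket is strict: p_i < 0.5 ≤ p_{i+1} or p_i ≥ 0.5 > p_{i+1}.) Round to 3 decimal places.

5.729

t=0: k=[99 99 99 99 99 99 0 0 0]
t=1: x=[99.0000 99.0000 99.0000 99.0000 99.0000 93.2292 6.2045 0.0000 0.0000] k=[99 99 99 99 99 93 6 0 0]
t=2: x=[99.0000 99.0000 99.0000 99.0000 98.6453 88.4335 11.3169 0.3829 0.0000] k=[99 99 99 99 99 92 10 0 0]
t=3: x=[99.0000 99.0000 99.0000 99.0000 98.5862 87.8086 14.8978 0.6380 0.0000] k=[99 99 99 99 99 84 12 0 0]
t=4: x=[99.0000 99.0000 99.0000 99.0000 98.1132 81.0362 16.2196 0.7656 0.0000] k=[99 99 99 99 99 78 20 0 0]
t=5: x=[99.0000 99.0000 99.0000 99.0000 97.7584 76.3216 23.0915 1.2756 0.0000] k=[99 99 99 99 95 74 24 5 0]
t=6: x=[99.0000 99.0000 99.0000 98.7597 94.0505 72.8554 26.7564 6.1893 0.3239] k=[99 99 99 98 95 74 29 9 0]
t=7: x=[99.0000 99.0000 98.9389 97.8786 93.9913 73.1511 31.4880 10.2127 0.5829] k=[99 99 99 99 94 74 31 12 0]
t=8: x=[99.0000 99.0000 99.0000 98.6996 93.1821 73.2102 33.4601 13.1075 0.7771] k=[99 99 99 97 94 73 35 11 3]
t=9: x=[99.0000 99.0000 98.8779 96.9374 93.0044 72.5793 36.9077 12.6257 3.7479] k=[99 99 98 99 94 69 32 13 0]
t=10: x=[99.0000 98.9379 98.1045 98.6395 92.8860 68.9271 34.1099 14.0910 0.8419] k=[99 99 99 94 88 66 39 17 1]
t=11: x=[99.0000 99.0000 98.6947 93.9338 87.1957 66.3755 40.4049 18.2632 2.1135] k=[99 99 94 91 85 69 43 14 2]
t=12: x=[99.0000 98.6895 94.0374 90.8102 84.5843 69.0457 43.9510 15.8251 2.9312] k=[99 99 98 86 80 71 42 16 0]
t=13: x=[99.0000 98.9379 97.3109 86.3456 80.0492 70.4285 43.3071 17.4722 1.0360] k=[99 99 99 82 83 69 48 15 0]
t=14: x=[99.0000 99.0000 97.9620 83.0626 82.3076 69.2236 48.4272 16.9305 0.9713] k=[99 99 99 80 77 68 43 21 0]
t=15: x=[99.0000 99.0000 97.8399 80.9408 76.8967 67.7013 44.3130 22.1036 1.3594] k=[99 99 99 77 80 67 43 19 0]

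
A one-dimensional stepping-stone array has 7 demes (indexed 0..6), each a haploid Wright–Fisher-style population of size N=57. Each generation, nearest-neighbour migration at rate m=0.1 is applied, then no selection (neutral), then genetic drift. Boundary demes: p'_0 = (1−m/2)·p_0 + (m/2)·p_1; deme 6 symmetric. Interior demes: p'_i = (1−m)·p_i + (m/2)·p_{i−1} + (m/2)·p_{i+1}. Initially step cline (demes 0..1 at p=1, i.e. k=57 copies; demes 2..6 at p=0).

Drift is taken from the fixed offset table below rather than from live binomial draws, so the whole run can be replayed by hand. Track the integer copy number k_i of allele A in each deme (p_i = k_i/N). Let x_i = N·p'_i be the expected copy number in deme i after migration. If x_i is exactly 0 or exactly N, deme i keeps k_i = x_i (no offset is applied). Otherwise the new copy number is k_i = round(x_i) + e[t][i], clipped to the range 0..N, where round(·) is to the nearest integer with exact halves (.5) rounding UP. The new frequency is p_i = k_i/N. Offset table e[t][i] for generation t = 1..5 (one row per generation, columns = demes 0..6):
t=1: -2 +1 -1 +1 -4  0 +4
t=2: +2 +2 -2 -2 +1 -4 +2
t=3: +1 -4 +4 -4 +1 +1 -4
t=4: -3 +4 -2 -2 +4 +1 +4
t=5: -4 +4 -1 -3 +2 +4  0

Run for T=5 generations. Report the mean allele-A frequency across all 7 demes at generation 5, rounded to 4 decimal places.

t=0: k=[57 57 0 0 0 0 0]
t=1: x=[57.0000 54.1500 2.8500 0.0000 0.0000 0.0000 0.0000] k=[57 55 2 0 0 0 0]
t=2: x=[56.9000 52.4500 4.5500 0.1000 0.0000 0.0000 0.0000] k=[57 54 3 0 0 0 0]
t=3: x=[56.8500 51.6000 5.4000 0.1500 0.0000 0.0000 0.0000] k=[57 48 9 0 0 0 0]
t=4: x=[56.5500 46.5000 10.5000 0.4500 0.0000 0.0000 0.0000] k=[54 51 9 0 0 0 0]
t=5: x=[53.8500 49.0500 10.6500 0.4500 0.0000 0.0000 0.0000] k=[50 53 10 0 0 0 0]

0.2832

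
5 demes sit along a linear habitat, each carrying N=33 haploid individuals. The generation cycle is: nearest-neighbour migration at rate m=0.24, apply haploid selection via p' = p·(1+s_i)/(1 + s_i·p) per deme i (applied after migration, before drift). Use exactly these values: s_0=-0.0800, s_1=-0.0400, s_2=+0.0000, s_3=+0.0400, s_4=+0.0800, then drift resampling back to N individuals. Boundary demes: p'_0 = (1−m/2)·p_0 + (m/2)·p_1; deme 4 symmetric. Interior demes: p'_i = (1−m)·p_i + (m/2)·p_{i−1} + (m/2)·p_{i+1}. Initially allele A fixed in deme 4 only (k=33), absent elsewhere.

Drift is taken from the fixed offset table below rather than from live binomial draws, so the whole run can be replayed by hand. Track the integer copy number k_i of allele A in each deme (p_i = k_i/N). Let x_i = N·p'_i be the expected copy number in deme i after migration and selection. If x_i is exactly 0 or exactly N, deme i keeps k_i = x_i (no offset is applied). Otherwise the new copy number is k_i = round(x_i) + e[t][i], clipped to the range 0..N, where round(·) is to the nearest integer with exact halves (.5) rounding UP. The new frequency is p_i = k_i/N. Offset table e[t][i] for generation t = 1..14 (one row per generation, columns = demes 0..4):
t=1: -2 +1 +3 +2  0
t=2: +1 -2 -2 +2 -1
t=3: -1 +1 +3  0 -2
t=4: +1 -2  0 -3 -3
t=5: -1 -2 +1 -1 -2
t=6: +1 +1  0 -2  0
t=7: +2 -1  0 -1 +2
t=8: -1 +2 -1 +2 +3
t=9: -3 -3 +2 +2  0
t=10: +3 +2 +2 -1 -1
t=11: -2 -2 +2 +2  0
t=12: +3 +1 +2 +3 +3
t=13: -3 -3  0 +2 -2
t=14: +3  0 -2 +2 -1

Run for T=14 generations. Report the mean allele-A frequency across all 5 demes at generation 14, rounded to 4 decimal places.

t=0: k=[0 0 0 0 33]
t=1: x=[0.0000 0.0000 0.0000 4.0987 29.3004] k=[0 0 0 6 29]
t=2: x=[0.0000 0.0000 0.7200 8.2809 26.6443] k=[0 0 0 10 26]
t=3: x=[0.0000 0.0000 1.2000 11.0058 24.5720] k=[0 0 4 11 23]
t=4: x=[0.0000 0.4611 4.3600 11.8967 22.1282] k=[0 0 4 9 19]
t=5: x=[0.0000 0.4611 4.1200 9.8692 18.4288] k=[0 0 5 9 16]
t=6: x=[0.0000 0.5764 4.8800 9.6252 15.7924] k=[0 2 5 8 16]
t=7: x=[0.2209 2.0404 5.0000 8.8517 15.6718] k=[2 1 5 8 18]
t=8: x=[1.7375 1.5390 4.8800 9.0961 17.4340] k=[1 4 4 11 20]
t=9: x=[1.2553 3.5099 4.8400 11.5325 19.5375] k=[0 1 7 14 20]
t=10: x=[0.1104 1.5390 7.1200 14.1964 19.8926] k=[3 4 9 13 19]
t=11: x=[2.8923 4.3243 8.8800 13.5521 18.9046] k=[1 2 11 16 19]
t=12: x=[1.0332 2.8518 10.5200 16.0832 19.2608] k=[4 4 13 19 22]
t=13: x=[3.7160 4.9070 12.6400 18.9573 22.2062] k=[1 2 13 21 20]
t=14: x=[1.0332 3.0840 12.6400 20.2284 20.7190] k=[4 3 11 22 20]

0.3636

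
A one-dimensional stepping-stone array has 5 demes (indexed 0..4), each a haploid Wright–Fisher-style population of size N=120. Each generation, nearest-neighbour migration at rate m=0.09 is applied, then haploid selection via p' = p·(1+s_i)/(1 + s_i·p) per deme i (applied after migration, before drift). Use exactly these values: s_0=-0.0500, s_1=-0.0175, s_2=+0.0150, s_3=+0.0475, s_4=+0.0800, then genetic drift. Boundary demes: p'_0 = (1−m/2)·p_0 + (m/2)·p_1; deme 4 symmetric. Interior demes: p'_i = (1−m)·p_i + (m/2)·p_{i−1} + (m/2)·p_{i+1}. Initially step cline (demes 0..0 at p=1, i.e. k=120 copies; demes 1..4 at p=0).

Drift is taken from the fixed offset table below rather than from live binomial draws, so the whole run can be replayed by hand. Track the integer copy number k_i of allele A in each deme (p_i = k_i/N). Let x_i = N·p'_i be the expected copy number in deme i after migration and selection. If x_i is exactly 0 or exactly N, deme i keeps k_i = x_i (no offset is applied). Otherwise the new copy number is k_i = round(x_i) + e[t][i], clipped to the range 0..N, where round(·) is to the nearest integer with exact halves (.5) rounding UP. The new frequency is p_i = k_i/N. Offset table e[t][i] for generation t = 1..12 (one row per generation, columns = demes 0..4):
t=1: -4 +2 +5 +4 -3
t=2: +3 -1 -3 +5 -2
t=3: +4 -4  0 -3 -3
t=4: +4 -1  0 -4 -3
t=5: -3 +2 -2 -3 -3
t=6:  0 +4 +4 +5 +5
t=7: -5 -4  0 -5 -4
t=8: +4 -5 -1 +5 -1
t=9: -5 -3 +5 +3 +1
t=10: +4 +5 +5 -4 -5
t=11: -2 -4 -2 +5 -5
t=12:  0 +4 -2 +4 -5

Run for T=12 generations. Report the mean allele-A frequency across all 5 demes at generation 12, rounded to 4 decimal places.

0.2000

t=0: k=[120 0 0 0 0]
t=1: x=[114.3292 5.3097 0.0000 0.0000 0.0000] k=[110 7 0 0 0]
t=2: x=[104.6930 11.1403 0.3197 0.0000 0.0000] k=[108 10 0 0 0]
t=3: x=[102.8498 13.7437 0.4567 0.0000 0.0000] k=[107 10 0 0 0]
t=4: x=[101.8592 13.6993 0.4567 0.0000 0.0000] k=[106 13 0 0 0]
t=5: x=[101.0094 16.3491 0.5937 0.0000 0.0000] k=[98 18 0 0 0]
t=6: x=[93.3518 20.4883 0.8221 0.0000 0.0000] k=[93 24 5 0 0]
t=7: x=[88.7235 25.8897 5.7104 0.2357 0.0000] k=[84 22 6 0 0]
t=8: x=[79.8515 23.7321 6.5415 0.2828 0.0000] k=[84 19 6 5 0]
t=9: x=[79.7141 21.0320 6.6327 5.0393 0.2430] k=[75 18 12 8 1]
t=10: x=[70.9548 19.9990 12.2528 8.2130 1.4190] k=[75 25 17 4 0]
t=11: x=[71.2730 26.5234 16.9910 4.6062 0.1944] k=[69 23 15 10 0]
t=12: x=[65.4076 24.3654 15.3330 10.1998 0.4859] k=[65 28 13 14 0]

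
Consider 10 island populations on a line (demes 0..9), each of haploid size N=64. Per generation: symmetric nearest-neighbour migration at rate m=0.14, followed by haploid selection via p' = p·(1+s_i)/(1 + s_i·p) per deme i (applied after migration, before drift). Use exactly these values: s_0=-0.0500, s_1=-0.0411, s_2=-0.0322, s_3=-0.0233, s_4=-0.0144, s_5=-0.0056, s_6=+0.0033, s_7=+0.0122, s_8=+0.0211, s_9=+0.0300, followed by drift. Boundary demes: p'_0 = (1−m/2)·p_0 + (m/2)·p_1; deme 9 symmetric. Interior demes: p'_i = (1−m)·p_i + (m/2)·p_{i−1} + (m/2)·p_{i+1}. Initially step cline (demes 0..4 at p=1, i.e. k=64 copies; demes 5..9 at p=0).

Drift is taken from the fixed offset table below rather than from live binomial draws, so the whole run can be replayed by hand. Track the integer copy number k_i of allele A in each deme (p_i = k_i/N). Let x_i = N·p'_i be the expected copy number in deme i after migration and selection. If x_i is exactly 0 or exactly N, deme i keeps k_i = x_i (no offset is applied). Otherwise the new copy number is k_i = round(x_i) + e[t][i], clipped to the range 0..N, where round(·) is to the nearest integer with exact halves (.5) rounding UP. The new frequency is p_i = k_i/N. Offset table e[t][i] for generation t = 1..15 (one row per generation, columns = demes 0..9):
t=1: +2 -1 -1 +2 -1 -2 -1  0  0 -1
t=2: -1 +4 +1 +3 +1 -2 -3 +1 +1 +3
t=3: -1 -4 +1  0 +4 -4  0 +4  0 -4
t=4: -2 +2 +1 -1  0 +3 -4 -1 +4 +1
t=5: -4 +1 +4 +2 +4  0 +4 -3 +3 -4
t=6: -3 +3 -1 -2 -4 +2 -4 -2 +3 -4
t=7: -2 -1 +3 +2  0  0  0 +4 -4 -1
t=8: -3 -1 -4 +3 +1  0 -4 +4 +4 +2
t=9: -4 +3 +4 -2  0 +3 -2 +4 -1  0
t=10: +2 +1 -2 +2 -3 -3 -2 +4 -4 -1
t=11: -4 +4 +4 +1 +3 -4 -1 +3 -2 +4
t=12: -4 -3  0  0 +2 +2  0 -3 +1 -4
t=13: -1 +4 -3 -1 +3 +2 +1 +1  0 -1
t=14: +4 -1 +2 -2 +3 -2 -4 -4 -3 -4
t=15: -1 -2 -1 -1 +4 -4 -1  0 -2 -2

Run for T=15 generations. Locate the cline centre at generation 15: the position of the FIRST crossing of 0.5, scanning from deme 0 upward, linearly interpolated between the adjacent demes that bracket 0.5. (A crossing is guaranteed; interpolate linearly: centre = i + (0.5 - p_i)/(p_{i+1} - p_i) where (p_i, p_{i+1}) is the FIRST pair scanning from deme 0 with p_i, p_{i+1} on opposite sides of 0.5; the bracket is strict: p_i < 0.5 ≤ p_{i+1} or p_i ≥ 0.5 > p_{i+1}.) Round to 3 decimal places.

4.559

t=0: k=[64 64 64 64 64 0 0 0 0 0]
t=1: x=[64.0000 64.0000 64.0000 64.0000 59.4592 4.4567 0.0000 0.0000 0.0000 0.0000] k=[64 64 64 64 58 2 0 0 0 0]
t=2: x=[64.0000 64.0000 64.0000 63.5700 54.3821 5.7505 0.1405 0.0000 0.0000 0.0000] k=[64 64 64 64 55 4 0 0 0 0]
t=3: x=[64.0000 64.0000 64.0000 63.3551 51.9185 7.2538 0.2809 0.0000 0.0000 0.0000] k=[64 64 64 63 56 3 0 0 0 0]
t=4: x=[64.0000 64.0000 63.9277 62.5469 52.6452 6.4673 0.2107 0.0000 0.0000 0.0000] k=[64 64 64 62 53 9 0 0 0 0]
t=5: x=[64.0000 64.0000 63.8554 61.4530 50.3953 11.3973 0.6321 0.0000 0.0000 0.0000] k=[64 64 64 63 54 11 5 0 0 0]
t=6: x=[64.0000 64.0000 63.9277 62.4037 51.4745 13.5300 5.0854 0.3542 0.0000 0.0000] k=[64 64 63 60 47 16 1 0 0 0]
t=7: x=[64.0000 63.9270 62.8228 59.1963 45.5501 17.0497 1.9863 0.0709 0.0000 0.0000] k=[64 63 64 61 46 17 2 4 0 0]
t=8: x=[63.9263 63.1037 63.7107 60.0740 44.8258 17.9075 3.2000 3.6212 0.2859 0.0000] k=[61 62 60 63 46 18 0 8 4 0]
t=9: x=[60.9232 61.6987 60.2357 61.5449 45.0370 18.6258 1.8258 7.2375 4.0790 0.2884] k=[57 64 64 60 45 22 0 11 3 0]
t=10: x=[57.1839 63.4892 63.7107 59.1249 44.2424 21.9889 2.3173 9.7700 3.4169 0.2163] k=[59 64 62 61 41 19 0 14 0 0]
t=11: x=[59.1239 63.4892 62.0078 59.5738 40.6453 19.1346 2.3173 12.1590 1.0004 0.0000] k=[55 64 64 61 44 15 1 15 0 0]
t=12: x=[55.2497 63.3433 63.7830 59.9311 42.9556 15.9826 2.9693 13.0959 1.0718 0.0000] k=[51 60 64 60 45 18 3 10 2 0]
t=13: x=[51.1101 59.4767 63.4215 59.1249 43.9609 18.7654 4.5539 9.0438 2.4691 0.1442] k=[50 63 60 58 47 21 6 10 2 0]
t=14: x=[50.3678 61.7923 59.9475 57.2286 45.7614 21.6894 7.3514 9.2556 2.4691 0.1442] k=[54 61 62 55 49 20 3 5 0 0]
t=15: x=[54.0672 60.4416 61.3583 54.8873 47.2110 20.7612 4.3433 4.5611 0.3573 0.0000] k=[53 58 60 54 51 17 3 5 0 0]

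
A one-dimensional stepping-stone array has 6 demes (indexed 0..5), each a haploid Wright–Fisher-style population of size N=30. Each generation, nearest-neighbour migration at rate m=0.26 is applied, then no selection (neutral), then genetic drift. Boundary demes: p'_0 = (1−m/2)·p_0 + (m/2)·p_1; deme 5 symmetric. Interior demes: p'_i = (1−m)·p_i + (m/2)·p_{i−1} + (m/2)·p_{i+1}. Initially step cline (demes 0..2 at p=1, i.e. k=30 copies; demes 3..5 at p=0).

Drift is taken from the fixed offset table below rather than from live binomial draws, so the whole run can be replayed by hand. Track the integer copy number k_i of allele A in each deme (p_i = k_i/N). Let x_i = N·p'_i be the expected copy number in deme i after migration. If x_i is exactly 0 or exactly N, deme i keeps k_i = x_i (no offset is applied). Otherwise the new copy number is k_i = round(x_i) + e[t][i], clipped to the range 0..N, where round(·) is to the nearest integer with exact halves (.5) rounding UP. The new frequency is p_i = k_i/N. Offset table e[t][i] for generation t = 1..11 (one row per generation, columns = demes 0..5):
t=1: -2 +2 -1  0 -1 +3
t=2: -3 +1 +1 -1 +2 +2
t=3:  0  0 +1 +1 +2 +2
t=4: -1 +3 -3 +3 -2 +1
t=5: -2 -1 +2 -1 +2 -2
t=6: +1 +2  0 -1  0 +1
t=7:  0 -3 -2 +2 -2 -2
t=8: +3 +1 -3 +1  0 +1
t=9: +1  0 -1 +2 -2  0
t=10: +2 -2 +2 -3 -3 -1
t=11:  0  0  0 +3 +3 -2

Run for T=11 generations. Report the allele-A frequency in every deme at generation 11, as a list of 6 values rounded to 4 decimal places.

t=0: k=[30 30 30 0 0 0]
t=1: x=[30.0000 30.0000 26.1000 3.9000 0.0000 0.0000] k=[30 30 25 4 0 0]
t=2: x=[30.0000 29.3500 22.9200 6.2100 0.5200 0.0000] k=[30 30 24 5 3 0]
t=3: x=[30.0000 29.2200 22.3100 7.2100 2.8700 0.3900] k=[30 29 23 8 5 2]
t=4: x=[29.8700 28.3500 21.8300 9.5600 5.0000 2.3900] k=[29 30 19 13 3 3]
t=5: x=[29.1300 28.4400 19.6500 12.4800 4.3000 3.0000] k=[27 27 22 11 6 1]
t=6: x=[27.0000 26.3500 21.2200 11.7800 6.0000 1.6500] k=[28 28 21 11 6 3]
t=7: x=[28.0000 27.0900 20.6100 11.6500 6.2600 3.3900] k=[28 24 19 14 4 1]
t=8: x=[27.4800 23.8700 19.0000 13.3500 4.9100 1.3900] k=[30 25 16 14 5 2]
t=9: x=[29.3500 24.4800 16.9100 13.0900 5.7800 2.3900] k=[30 24 16 15 4 2]
t=10: x=[29.2200 23.7400 16.9100 13.7000 5.1700 2.2600] k=[30 22 19 11 2 1]
t=11: x=[28.9600 22.6500 18.3500 10.8700 3.0400 1.1300] k=[29 23 18 14 6 0]

[0.9667, 0.7667, 0.6000, 0.4667, 0.2000, 0.0000]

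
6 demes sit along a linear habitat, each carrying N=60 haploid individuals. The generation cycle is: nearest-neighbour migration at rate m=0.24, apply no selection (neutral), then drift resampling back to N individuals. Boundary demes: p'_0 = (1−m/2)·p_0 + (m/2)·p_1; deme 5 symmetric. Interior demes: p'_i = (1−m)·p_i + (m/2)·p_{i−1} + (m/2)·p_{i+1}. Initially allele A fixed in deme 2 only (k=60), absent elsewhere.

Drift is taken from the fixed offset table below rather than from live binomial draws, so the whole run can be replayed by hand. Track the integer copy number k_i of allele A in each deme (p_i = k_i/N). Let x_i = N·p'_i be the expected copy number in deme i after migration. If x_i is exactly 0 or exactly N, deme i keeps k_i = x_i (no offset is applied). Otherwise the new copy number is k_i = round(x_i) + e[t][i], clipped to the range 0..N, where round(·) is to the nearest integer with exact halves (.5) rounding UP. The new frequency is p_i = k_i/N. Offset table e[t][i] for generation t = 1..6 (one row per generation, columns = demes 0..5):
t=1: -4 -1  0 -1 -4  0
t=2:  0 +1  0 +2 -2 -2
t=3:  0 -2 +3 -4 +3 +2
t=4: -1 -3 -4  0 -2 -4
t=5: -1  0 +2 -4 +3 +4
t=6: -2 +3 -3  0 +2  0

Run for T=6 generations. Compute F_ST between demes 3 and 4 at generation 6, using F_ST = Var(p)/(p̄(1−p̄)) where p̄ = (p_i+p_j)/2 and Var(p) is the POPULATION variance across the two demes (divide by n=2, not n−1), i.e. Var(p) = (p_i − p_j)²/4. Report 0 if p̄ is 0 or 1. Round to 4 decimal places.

t=0: k=[0 0 60 0 0 0]
t=1: x=[0.0000 7.2000 45.6000 7.2000 0.0000 0.0000] k=[0 6 46 6 0 0]
t=2: x=[0.7200 10.0800 36.4000 10.0800 0.7200 0.0000] k=[1 11 36 12 0 0]
t=3: x=[2.2000 12.8000 30.1200 13.4400 1.4400 0.0000] k=[2 11 33 9 4 0]
t=4: x=[3.0800 12.5600 27.4800 11.2800 4.1200 0.4800] k=[2 10 23 11 2 0]
t=5: x=[2.9600 10.6000 20.0000 11.3600 2.8400 0.2400] k=[2 11 22 7 6 4]
t=6: x=[3.0800 11.2400 18.8800 8.6800 5.8800 4.2400] k=[1 14 16 9 8 4]

0.0006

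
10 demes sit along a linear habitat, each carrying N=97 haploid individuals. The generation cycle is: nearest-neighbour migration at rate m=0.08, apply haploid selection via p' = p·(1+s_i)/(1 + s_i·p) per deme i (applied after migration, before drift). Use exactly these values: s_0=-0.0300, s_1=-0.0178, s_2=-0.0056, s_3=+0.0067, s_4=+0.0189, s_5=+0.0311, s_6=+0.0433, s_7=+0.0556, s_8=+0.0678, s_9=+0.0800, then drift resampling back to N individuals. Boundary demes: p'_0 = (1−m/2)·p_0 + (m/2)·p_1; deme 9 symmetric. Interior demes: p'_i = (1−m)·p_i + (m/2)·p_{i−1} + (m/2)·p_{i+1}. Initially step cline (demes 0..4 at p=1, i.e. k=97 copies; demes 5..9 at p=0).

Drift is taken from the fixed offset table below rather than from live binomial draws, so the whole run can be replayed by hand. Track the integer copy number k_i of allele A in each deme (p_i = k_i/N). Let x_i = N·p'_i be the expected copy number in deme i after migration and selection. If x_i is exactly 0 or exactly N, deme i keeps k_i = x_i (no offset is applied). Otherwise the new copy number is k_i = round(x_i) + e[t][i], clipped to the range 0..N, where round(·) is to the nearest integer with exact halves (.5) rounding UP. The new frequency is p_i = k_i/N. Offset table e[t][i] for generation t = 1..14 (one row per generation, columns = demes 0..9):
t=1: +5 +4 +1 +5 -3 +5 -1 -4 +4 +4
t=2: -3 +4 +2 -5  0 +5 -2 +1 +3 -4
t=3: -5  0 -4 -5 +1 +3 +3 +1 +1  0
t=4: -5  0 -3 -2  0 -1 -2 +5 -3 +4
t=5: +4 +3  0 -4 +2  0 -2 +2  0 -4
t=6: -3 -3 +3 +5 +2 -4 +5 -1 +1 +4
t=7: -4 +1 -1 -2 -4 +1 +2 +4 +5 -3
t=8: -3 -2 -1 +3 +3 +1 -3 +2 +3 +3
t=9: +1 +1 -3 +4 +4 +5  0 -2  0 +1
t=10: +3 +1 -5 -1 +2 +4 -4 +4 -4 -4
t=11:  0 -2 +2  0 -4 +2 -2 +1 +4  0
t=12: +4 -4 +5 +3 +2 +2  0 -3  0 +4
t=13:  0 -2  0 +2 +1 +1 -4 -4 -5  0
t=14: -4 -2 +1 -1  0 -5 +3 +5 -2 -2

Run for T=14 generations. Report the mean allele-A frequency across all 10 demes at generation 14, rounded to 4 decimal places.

t=0: k=[97 97 97 97 97 0 0 0 0 0]
t=1: x=[97.0000 97.0000 97.0000 97.0000 93.1891 3.9957 0.0000 0.0000 0.0000 0.0000] k=[97 97 97 97 90 9 0 0 0 0]
t=2: x=[97.0000 97.0000 97.0000 96.7219 87.2061 12.2030 0.3755 0.0000 0.0000 0.0000] k=[97 97 97 92 87 17 0 0 0 0]
t=3: x=[97.0000 97.0000 96.7989 92.0316 84.6039 19.5945 0.7092 0.0000 0.0000 0.0000] k=[97 97 93 87 86 23 4 0 0 0]
t=4: x=[97.0000 96.8371 92.8980 87.2587 83.7359 25.3290 4.7893 0.1689 0.0000 0.0000] k=[97 97 90 85 84 24 3 5 0 0]
t=5: x=[97.0000 96.7149 90.0438 85.2292 81.8805 26.1407 4.0826 4.9690 0.2135 0.0000] k=[97 97 90 81 84 26 2 7 0 0]
t=6: x=[97.0000 96.7149 89.8831 81.5669 81.8015 27.9656 3.2922 6.8569 0.2989 0.0000] k=[97 94 93 87 84 24 8 6 1 0]
t=7: x=[96.8763 94.0287 92.7774 87.1791 81.9595 26.3436 8.8967 6.1861 1.2376 0.0432] k=[93 95 92 85 78 27 11 10 6 0]
t=8: x=[92.9638 94.7611 91.8125 85.0700 76.5439 29.0190 12.0399 10.3706 6.2953 0.2591] k=[90 93 91 88 80 30 9 12 9 3]
t=9: x=[89.9227 92.7272 90.9281 87.8555 78.6008 31.8113 10.3453 12.3307 9.4236 3.4899] k=[91 94 88 92 83 37 10 10 9 4]
t=10: x=[90.9495 93.5813 88.3559 91.5147 81.7620 38.4686 11.5029 10.4541 9.3814 4.5203] k=[94 95 83 91 84 42 8 14 5 1]
t=11: x=[93.9513 94.4355 83.7358 90.4410 82.8281 43.0520 9.9729 14.0372 5.5325 1.2516] k=[94 92 86 90 79 45 8 15 10 1]
t=12: x=[93.8279 91.7515 86.3469 89.4466 78.3635 45.6193 10.1384 15.2008 10.4354 1.4672] k=[97 88 91 92 80 48 10 12 10 5]
t=13: x=[96.6289 88.3394 90.8879 91.5147 79.4705 48.5026 12.0399 12.4141 10.4775 5.5920] k=[97 86 91 94 80 50 8 8 5 6]
t=14: x=[96.5465 86.4726 90.8879 93.3436 79.6286 50.2621 10.0557 8.2807 5.4900 6.4053] k=[93 84 92 92 80 45 13 13 3 4]

0.5351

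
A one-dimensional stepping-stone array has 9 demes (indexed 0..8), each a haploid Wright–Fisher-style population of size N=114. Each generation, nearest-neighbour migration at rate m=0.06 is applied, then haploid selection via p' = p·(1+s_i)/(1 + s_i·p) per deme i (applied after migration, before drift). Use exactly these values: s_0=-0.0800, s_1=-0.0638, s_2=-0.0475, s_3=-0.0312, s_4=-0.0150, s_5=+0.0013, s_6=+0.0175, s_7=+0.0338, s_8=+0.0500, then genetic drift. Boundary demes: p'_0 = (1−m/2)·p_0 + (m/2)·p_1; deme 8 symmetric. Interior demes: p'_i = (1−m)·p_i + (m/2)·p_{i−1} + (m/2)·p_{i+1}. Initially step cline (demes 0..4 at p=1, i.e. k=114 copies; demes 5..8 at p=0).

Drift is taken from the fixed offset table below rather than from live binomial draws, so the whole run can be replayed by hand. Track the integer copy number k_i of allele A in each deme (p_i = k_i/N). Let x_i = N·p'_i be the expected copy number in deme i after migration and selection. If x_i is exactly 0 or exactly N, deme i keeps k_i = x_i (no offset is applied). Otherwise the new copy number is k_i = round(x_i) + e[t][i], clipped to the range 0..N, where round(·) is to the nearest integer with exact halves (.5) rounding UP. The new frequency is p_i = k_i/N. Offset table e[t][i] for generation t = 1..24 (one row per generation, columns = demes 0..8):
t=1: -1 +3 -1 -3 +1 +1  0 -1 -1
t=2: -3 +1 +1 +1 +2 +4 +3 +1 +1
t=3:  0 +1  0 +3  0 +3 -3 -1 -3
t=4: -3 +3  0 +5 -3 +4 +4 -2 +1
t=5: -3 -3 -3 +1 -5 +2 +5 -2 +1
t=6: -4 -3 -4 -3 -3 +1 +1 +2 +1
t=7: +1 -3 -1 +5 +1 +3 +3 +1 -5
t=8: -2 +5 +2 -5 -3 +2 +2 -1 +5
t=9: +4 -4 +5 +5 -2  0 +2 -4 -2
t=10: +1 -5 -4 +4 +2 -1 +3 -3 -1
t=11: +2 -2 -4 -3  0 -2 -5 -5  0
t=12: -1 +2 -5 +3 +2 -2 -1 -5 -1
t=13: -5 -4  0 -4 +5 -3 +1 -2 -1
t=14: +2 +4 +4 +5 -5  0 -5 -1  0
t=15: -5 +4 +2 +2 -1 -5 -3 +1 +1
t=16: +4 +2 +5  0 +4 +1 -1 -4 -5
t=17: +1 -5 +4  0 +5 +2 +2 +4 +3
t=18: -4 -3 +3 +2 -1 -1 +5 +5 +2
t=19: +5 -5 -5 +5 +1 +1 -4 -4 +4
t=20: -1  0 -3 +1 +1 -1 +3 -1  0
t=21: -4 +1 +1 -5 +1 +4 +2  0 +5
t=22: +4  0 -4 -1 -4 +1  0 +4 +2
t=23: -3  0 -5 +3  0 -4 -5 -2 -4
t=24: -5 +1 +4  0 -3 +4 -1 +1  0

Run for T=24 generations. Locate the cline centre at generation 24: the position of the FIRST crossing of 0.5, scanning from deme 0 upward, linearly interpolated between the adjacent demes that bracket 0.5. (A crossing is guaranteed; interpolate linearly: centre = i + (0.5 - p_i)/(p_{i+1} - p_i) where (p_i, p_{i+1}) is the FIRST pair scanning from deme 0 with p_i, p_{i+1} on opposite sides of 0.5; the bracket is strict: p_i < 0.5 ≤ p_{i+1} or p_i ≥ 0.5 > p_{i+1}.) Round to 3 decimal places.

t=0: k=[114 114 114 114 114 0 0 0 0]
t=1: x=[114.0000 114.0000 114.0000 114.0000 110.5295 3.4243 0.0000 0.0000 0.0000] k=[114 114 114 114 112 4 0 0 0]
t=2: x=[114.0000 114.0000 114.0000 113.9381 108.7448 7.1287 0.1221 0.0000 0.0000] k=[114 114 114 114 111 11 3 0 0]
t=3: x=[114.0000 114.0000 114.0000 113.9071 108.0047 13.7757 3.2036 0.0930 0.0000] k=[114 114 114 114 108 17 0 0 0]
t=4: x=[114.0000 114.0000 114.0000 113.8142 105.3297 19.2408 0.5189 0.0000 0.0000] k=[114 114 114 114 102 23 5 0 0]
t=5: x=[114.0000 114.0000 114.0000 113.6284 99.8032 24.8552 5.4798 0.1551 0.0000] k=[114 114 114 114 95 27 10 0 0]
t=6: x=[114.0000 114.0000 114.0000 113.4117 93.2749 28.5578 10.3724 0.3101 0.0000] k=[114 114 114 110 90 30 11 2 0]
t=7: x=[114.0000 114.0000 113.8740 109.3816 88.5021 31.2595 11.4778 2.2832 0.0630] k=[114 114 113 114 90 34 14 3 0]
t=8: x=[114.0000 113.9680 113.0135 113.2260 88.7441 35.1116 14.4880 3.3463 0.0945] k=[114 114 114 108 86 37 16 2 5]
t=9: x=[114.0000 114.0000 113.8110 107.3235 84.8634 37.8728 16.4527 2.5929 5.1444] k=[114 114 114 112 83 38 18 0 3]
t=10: x=[114.0000 114.0000 113.9370 111.1018 82.1744 38.7832 18.3252 0.6512 3.0516] k=[114 114 110 114 84 38 21 0 2]
t=11: x=[114.0000 113.8718 110.0590 112.9475 83.1813 38.9033 21.1775 0.7132 2.0353] k=[114 112 106 110 83 37 16 0 2]
t=12: x=[113.9348 111.7384 105.9431 108.9183 82.0838 37.7828 16.3920 0.5582 2.0353] k=[113 114 101 112 84 36 15 0 1]
t=13: x=[112.9464 113.5515 101.1765 110.7308 83.0605 36.8424 15.4097 0.4962 1.0181] k=[108 110 101 107 88 34 16 0 0]
t=14: x=[107.5726 109.3869 100.8961 106.0179 86.6369 35.1116 16.3009 0.4962 0.0000] k=[110 113 105 111 82 35 11 0 0]
t=15: x=[109.7626 112.5805 105.0258 109.8243 81.1074 35.7219 11.5691 0.3411 0.0000] k=[105 114 107 112 80 31 9 1 0]
t=16: x=[104.5736 113.4874 107.0491 110.7927 79.1252 31.8398 9.5710 1.2504 0.0315] k=[109 114 112 111 83 33 9 0 0]
t=17: x=[108.7477 113.7757 111.9335 110.0715 81.9932 33.8109 9.6014 0.2791 0.0000] k=[110 109 114 110 87 36 12 4 0]
t=18: x=[109.6330 108.8663 113.7166 109.2889 85.8408 36.8424 12.6741 4.2541 0.1260] k=[106 106 114 111 85 36 18 9 2]
t=19: x=[105.3571 105.7494 113.6536 110.1951 83.9769 36.9624 18.5377 9.3411 2.3183] k=[110 101 109 114 85 38 15 5 6]
t=20: x=[109.3738 100.7577 108.6680 112.9475 84.1280 38.7532 15.6224 5.5015 6.2521] k=[108 101 106 114 85 38 19 5 6]
t=21: x=[107.2818 100.5999 105.7242 112.8546 84.1280 38.8733 19.4280 5.6251 6.2521] k=[103 102 107 108 85 43 21 6 11]
t=22: x=[102.1109 101.4631 106.5481 107.0767 84.0978 43.6350 21.5111 6.8098 11.3385] k=[106 101 103 106 80 45 22 11 13]
t=23: x=[105.1960 100.4420 102.5379 104.8672 79.3667 45.3955 22.6735 11.7354 13.5103] k=[102 100 98 108 79 41 18 10 10]
t=24: x=[101.0108 99.1700 97.6916 106.6141 78.3608 41.4843 18.7199 10.5541 10.4541] k=[96 100 102 107 75 45 18 12 10]

4.600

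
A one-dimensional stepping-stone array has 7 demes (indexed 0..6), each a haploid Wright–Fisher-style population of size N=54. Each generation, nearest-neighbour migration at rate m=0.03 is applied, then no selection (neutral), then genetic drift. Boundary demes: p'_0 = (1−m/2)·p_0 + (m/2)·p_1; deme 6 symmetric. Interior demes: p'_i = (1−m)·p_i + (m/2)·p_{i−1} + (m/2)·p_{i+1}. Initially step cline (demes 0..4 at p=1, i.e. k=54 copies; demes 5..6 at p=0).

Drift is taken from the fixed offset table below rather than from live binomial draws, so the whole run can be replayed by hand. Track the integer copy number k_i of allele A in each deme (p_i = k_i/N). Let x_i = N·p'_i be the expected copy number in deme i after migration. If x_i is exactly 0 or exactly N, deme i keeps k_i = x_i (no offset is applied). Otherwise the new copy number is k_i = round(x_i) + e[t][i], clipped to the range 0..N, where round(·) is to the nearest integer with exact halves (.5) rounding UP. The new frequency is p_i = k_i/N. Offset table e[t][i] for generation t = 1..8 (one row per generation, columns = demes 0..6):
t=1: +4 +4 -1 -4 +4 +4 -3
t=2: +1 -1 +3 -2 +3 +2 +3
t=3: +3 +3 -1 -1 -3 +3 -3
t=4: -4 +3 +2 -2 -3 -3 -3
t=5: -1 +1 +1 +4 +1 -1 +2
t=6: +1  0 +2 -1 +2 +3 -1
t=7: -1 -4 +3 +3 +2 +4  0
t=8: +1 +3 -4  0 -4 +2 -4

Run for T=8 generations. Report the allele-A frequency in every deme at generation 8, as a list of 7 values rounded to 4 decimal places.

t=0: k=[54 54 54 54 54 0 0]
t=1: x=[54.0000 54.0000 54.0000 54.0000 53.1900 0.8100 0.0000] k=[54 54 54 54 54 5 0]
t=2: x=[54.0000 54.0000 54.0000 54.0000 53.2650 5.6600 0.0750] k=[54 54 54 54 54 8 3]
t=3: x=[54.0000 54.0000 54.0000 54.0000 53.3100 8.6150 3.0750] k=[54 54 54 54 50 12 0]
t=4: x=[54.0000 54.0000 54.0000 53.9400 49.4900 12.3900 0.1800] k=[54 54 54 52 46 9 0]
t=5: x=[54.0000 54.0000 53.9700 51.9400 45.5350 9.4200 0.1350] k=[54 54 54 54 47 8 2]
t=6: x=[54.0000 54.0000 54.0000 53.8950 46.5200 8.4950 2.0900] k=[54 54 54 53 49 11 1]
t=7: x=[54.0000 54.0000 53.9850 52.9550 48.4900 11.4200 1.1500] k=[54 54 54 54 50 15 1]
t=8: x=[54.0000 54.0000 54.0000 53.9400 49.5350 15.3150 1.2100] k=[54 54 54 54 46 17 0]

[1.0000, 1.0000, 1.0000, 1.0000, 0.8519, 0.3148, 0.0000]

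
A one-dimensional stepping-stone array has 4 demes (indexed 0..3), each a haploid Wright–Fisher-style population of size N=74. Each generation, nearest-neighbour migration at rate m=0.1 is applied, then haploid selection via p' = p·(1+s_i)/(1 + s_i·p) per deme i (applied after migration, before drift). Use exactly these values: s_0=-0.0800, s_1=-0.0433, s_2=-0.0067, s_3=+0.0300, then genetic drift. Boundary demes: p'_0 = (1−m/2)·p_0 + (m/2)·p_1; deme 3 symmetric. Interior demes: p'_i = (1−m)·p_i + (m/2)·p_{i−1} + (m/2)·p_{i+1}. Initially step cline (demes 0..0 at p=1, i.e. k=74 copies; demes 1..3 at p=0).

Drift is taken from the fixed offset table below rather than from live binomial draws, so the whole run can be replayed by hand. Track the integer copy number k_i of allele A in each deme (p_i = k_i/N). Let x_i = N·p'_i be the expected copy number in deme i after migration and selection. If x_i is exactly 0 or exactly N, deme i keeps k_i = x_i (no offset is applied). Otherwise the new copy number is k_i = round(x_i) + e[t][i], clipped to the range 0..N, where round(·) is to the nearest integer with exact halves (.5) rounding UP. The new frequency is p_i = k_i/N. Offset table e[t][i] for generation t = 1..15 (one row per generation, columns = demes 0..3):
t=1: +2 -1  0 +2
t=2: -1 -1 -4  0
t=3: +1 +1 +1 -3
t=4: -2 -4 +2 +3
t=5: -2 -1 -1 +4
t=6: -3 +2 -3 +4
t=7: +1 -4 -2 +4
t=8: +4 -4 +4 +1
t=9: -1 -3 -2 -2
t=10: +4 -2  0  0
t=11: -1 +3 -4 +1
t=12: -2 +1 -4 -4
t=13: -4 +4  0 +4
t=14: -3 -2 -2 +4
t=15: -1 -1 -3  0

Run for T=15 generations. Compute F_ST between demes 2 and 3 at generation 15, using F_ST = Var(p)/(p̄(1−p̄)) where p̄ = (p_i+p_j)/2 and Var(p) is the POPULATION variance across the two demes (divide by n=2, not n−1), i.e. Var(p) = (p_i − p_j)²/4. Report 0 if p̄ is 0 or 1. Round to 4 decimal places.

t=0: k=[74 0 0 0]
t=1: x=[69.9957 3.5475 0.0000 0.0000] k=[72 3 0 0]
t=2: x=[68.1138 6.0495 0.1490 0.0000] k=[67 5 0 0]
t=3: x=[63.1505 7.5448 0.2483 0.0000] k=[64 9 1 0]
t=4: x=[60.3459 10.9311 1.3411 0.0515] k=[58 7 3 3]
t=5: x=[54.2671 8.9944 3.1795 3.0862] k=[52 8 2 7]
t=6: x=[48.4230 9.5265 2.5335 6.9335] k=[45 12 0 11]
t=7: x=[41.8430 12.5810 1.1424 10.7181] k=[43 9 0 15]
t=8: x=[39.7718 9.8653 1.1921 14.5932] k=[44 6 5 16]
t=9: x=[40.5789 7.5448 5.5653 15.8144] k=[40 5 4 14]
t=10: x=[36.7079 6.4351 4.5214 13.8293] k=[41 4 5 14]
t=11: x=[37.6098 5.6641 5.3664 13.8803] k=[37 9 1 15]
t=12: x=[34.0630 9.6233 2.0863 14.6441] k=[32 11 0 11]
t=13: x=[29.4597 11.0766 1.0927 10.7181] k=[25 15 1 15]
t=14: x=[23.1532 14.2828 2.3844 14.6441] k=[20 12 0 19]
t=15: x=[18.4224 11.3675 1.5398 18.4564] k=[17 10 0 18]

0.1385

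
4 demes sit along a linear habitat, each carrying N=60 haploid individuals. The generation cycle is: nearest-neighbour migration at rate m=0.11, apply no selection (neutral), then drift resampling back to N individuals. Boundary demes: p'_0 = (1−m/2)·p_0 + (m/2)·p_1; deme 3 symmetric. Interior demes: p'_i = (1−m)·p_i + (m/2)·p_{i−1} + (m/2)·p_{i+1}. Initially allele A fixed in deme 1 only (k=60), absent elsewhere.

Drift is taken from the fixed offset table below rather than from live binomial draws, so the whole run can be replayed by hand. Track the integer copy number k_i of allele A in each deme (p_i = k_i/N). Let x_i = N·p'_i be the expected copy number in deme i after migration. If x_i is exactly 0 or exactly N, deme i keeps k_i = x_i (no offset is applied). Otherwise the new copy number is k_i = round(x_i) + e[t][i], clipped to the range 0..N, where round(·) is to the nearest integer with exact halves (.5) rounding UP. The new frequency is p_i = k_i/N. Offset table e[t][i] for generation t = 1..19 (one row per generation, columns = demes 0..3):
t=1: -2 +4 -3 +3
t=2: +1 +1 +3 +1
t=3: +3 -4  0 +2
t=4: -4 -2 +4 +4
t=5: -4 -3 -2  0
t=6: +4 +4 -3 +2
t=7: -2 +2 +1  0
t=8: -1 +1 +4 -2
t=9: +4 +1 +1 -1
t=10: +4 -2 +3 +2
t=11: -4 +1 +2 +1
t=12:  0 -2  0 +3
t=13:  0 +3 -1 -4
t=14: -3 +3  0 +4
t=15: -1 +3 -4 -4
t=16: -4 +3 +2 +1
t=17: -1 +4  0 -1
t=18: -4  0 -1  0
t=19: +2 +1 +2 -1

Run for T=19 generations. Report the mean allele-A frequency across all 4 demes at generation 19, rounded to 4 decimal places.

t=0: k=[0 60 0 0]
t=1: x=[3.3000 53.4000 3.3000 0.0000] k=[1 57 0 0]
t=2: x=[4.0800 50.7850 3.1350 0.0000] k=[5 52 6 0]
t=3: x=[7.5850 46.8850 8.2000 0.3300] k=[11 43 8 2]
t=4: x=[12.7600 39.3150 9.5950 2.3300] k=[9 37 14 6]
t=5: x=[10.5400 34.1950 14.8250 6.4400] k=[7 31 13 6]
t=6: x=[8.3200 28.6900 13.6050 6.3850] k=[12 33 11 8]
t=7: x=[13.1550 30.6350 12.0450 8.1650] k=[11 33 13 8]
t=8: x=[12.2100 30.6900 13.8250 8.2750] k=[11 32 18 6]
t=9: x=[12.1550 30.0750 18.1100 6.6600] k=[16 31 19 6]
t=10: x=[16.8250 29.5150 18.9450 6.7150] k=[21 28 22 9]
t=11: x=[21.3850 27.2850 21.6150 9.7150] k=[17 28 24 11]
t=12: x=[17.6050 27.1750 23.5050 11.7150] k=[18 25 24 15]
t=13: x=[18.3850 24.5600 23.5600 15.4950] k=[18 28 23 11]
t=14: x=[18.5500 27.1750 22.6150 11.6600] k=[16 30 23 16]
t=15: x=[16.7700 28.8450 23.0000 16.3850] k=[16 32 19 12]
t=16: x=[16.8800 30.4050 19.3300 12.3850] k=[13 33 21 13]
t=17: x=[14.1000 31.2400 21.2200 13.4400] k=[13 35 21 12]
t=18: x=[14.2100 33.0200 21.2750 12.4950] k=[10 33 20 12]
t=19: x=[11.2650 31.0200 20.2750 12.4400] k=[13 32 22 11]

0.3250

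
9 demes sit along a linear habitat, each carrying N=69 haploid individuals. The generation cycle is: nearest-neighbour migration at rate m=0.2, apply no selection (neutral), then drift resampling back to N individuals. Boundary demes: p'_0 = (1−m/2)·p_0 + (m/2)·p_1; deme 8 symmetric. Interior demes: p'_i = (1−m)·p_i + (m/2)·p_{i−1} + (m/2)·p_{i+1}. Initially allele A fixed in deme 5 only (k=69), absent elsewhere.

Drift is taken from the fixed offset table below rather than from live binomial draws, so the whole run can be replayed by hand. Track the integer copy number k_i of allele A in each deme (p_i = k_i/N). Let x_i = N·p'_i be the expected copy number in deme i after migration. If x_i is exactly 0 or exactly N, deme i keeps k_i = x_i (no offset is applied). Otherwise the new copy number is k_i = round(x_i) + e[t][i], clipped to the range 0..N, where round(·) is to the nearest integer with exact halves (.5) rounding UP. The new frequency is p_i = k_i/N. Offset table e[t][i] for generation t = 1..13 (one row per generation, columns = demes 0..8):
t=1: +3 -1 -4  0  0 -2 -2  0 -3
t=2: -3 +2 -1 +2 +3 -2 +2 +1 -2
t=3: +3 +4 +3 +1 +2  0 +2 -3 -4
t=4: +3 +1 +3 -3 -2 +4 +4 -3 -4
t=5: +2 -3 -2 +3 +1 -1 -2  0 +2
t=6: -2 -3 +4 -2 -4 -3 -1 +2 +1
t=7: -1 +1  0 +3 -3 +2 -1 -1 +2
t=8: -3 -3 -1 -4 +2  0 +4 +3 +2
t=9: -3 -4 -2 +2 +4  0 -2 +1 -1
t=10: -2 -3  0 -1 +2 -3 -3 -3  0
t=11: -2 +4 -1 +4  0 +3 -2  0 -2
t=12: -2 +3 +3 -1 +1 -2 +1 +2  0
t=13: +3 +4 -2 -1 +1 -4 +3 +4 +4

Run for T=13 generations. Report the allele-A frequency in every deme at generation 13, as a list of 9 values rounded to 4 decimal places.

t=0: k=[0 0 0 0 0 69 0 0 0]
t=1: x=[0.0000 0.0000 0.0000 0.0000 6.9000 55.2000 6.9000 0.0000 0.0000] k=[0 0 0 0 7 53 5 0 0]
t=2: x=[0.0000 0.0000 0.0000 0.7000 10.9000 43.6000 9.3000 0.5000 0.0000] k=[0 0 0 3 14 42 11 2 0]
t=3: x=[0.0000 0.0000 0.3000 3.8000 15.7000 36.1000 13.2000 2.7000 0.2000] k=[0 0 3 5 18 36 15 0 0]
t=4: x=[0.0000 0.3000 2.9000 6.1000 18.5000 32.1000 15.6000 1.5000 0.0000] k=[0 1 6 3 17 36 20 0 0]
t=5: x=[0.1000 1.4000 5.2000 4.7000 17.5000 32.5000 19.6000 2.0000 0.0000] k=[2 0 3 8 19 32 18 2 0]
t=6: x=[1.8000 0.5000 3.2000 8.6000 19.2000 29.3000 17.8000 3.4000 0.2000] k=[0 0 7 7 15 26 17 5 1]
t=7: x=[0.0000 0.7000 6.3000 7.8000 15.3000 24.0000 16.7000 5.8000 1.4000] k=[0 2 6 11 12 26 16 5 3]
t=8: x=[0.2000 2.2000 6.1000 10.6000 13.3000 23.6000 15.9000 5.9000 3.2000] k=[0 0 5 7 15 24 20 9 5]
t=9: x=[0.0000 0.5000 4.7000 7.6000 15.1000 22.7000 19.3000 9.7000 5.4000] k=[0 0 3 10 19 23 17 11 4]
t=10: x=[0.0000 0.3000 3.4000 10.2000 18.5000 22.0000 17.0000 10.9000 4.7000] k=[0 0 3 9 21 19 14 8 5]
t=11: x=[0.0000 0.3000 3.3000 9.6000 19.6000 18.7000 13.9000 8.3000 5.3000] k=[0 4 2 14 20 22 12 8 3]
t=12: x=[0.4000 3.4000 3.4000 13.4000 19.6000 20.8000 12.6000 7.9000 3.5000] k=[0 6 6 12 21 19 14 10 4]
t=13: x=[0.6000 5.4000 6.6000 12.3000 19.9000 18.7000 14.1000 9.8000 4.6000] k=[4 9 5 11 21 15 17 14 9]

[0.0580, 0.1304, 0.0725, 0.1594, 0.3043, 0.2174, 0.2464, 0.2029, 0.1304]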